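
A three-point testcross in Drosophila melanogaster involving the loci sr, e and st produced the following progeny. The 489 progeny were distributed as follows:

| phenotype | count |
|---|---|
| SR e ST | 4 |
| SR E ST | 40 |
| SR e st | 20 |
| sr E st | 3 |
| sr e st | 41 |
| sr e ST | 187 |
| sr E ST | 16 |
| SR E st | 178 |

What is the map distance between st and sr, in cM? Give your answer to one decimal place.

18.0 cM

The two most frequent reciprocal classes, SR E st and sr e ST, are the parental types, so the F1 was SR E st / sr e ST.
The two rarest classes, sr E st and SR e ST, are the double crossovers. Comparing them with the parentals, only the sr allele has switched, so sr is the middle locus and the order is e – sr – st.
Crossovers in the sr–st interval produce the single-crossover classes SR E ST and sr e st (40 + 41 = 81) plus the double crossovers (7).
RF(sr–st) = (81 + 7) / 489 = 88/489 = 0.1800 → 18.0 cM.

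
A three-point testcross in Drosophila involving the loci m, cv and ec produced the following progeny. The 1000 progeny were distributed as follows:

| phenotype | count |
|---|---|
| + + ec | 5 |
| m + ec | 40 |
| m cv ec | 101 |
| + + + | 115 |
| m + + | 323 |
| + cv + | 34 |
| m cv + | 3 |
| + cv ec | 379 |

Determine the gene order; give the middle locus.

cv

The two most frequent reciprocal classes, + cv ec and m + +, are the parental types, so the F1 was + cv ec / m + +.
The two rarest classes, + + ec and m cv +, are the double crossovers. Comparing them with the parentals, only the cv allele has switched, so cv is the middle locus and the order is ec – cv – m.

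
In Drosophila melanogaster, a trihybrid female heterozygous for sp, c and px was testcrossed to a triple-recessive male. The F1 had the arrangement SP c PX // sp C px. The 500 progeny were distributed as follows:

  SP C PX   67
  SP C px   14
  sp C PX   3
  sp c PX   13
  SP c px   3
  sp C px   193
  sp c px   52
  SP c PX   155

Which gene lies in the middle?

px

The two rarest classes, SP c px and sp C PX, are the double crossovers. Comparing them with the parentals, only the px allele has switched, so px is the middle locus and the order is c – px – sp.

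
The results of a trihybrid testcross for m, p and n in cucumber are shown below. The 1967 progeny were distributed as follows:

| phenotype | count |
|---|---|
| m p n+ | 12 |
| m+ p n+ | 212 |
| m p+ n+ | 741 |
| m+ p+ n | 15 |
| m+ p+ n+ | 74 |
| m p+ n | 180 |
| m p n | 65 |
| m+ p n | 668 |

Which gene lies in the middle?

The two most frequent reciprocal classes, m+ p n and m p+ n+, are the parental types, so the F1 was m+ p n / m p+ n+.
The two rarest classes, m+ p+ n and m p n+, are the double crossovers. Comparing them with the parentals, only the p allele has switched, so p is the middle locus and the order is m – p – n.

p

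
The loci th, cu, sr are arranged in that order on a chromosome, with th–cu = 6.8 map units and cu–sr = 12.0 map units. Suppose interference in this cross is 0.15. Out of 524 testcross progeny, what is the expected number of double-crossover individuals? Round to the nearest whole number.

4

Map distances give recombination frequencies of 0.068 and 0.120 for the two intervals.
With interference 0.15 (so coincidence = 0.85), expected double-crossover frequency = 0.068 × 0.120 × 0.85 = 0.00694.
Expected number = 0.00694 × 524 = 3.63 ≈ 4.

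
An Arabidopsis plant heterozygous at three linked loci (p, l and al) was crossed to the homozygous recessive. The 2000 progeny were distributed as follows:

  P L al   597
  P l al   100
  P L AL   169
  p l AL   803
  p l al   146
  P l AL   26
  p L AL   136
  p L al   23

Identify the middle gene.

The two most frequent reciprocal classes, p l AL and P L al, are the parental types, so the F1 was p l AL / P L al.
The two rarest classes, P l AL and p L al, are the double crossovers. Comparing them with the parentals, only the p allele has switched, so p is the middle locus and the order is al – p – l.

p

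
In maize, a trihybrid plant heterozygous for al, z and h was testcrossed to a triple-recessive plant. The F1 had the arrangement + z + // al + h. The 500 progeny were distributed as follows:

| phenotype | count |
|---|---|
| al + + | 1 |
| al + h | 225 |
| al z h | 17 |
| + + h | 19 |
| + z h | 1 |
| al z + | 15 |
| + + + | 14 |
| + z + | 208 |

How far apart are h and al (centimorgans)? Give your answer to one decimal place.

The two rarest classes, + z h and al + +, are the double crossovers. Comparing them with the parentals, only the h allele has switched, so h is the middle locus and the order is z – h – al.
Crossovers in the h–al interval produce the single-crossover classes al z + and + + h (15 + 19 = 34) plus the double crossovers (2).
RF(h–al) = (34 + 2) / 500 = 36/500 = 0.0720 → 7.2 centimorgans.

7.2 centimorgans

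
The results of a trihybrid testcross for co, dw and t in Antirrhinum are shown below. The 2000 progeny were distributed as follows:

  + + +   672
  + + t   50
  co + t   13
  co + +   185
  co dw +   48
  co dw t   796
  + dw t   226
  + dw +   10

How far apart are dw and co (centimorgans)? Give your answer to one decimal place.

21.7 centimorgans

The two most frequent reciprocal classes, co dw t and + + +, are the parental types, so the F1 was co dw t / + + +.
The two rarest classes, co + t and + dw +, are the double crossovers. Comparing them with the parentals, only the dw allele has switched, so dw is the middle locus and the order is co – dw – t.
Crossovers in the co–dw interval produce the single-crossover classes + dw t and co + + (226 + 185 = 411) plus the double crossovers (23).
RF(co–dw) = (411 + 23) / 2000 = 434/2000 = 0.2170 → 21.7 centimorgans.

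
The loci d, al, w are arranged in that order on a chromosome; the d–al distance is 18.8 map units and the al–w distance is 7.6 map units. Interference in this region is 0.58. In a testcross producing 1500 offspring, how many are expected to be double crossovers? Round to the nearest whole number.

Map distances give recombination frequencies of 0.188 and 0.076 for the two intervals.
With interference 0.58 (so coincidence = 0.42), expected double-crossover frequency = 0.188 × 0.076 × 0.42 = 0.00600.
Expected number = 0.00600 × 1500 = 9.00 ≈ 9.

9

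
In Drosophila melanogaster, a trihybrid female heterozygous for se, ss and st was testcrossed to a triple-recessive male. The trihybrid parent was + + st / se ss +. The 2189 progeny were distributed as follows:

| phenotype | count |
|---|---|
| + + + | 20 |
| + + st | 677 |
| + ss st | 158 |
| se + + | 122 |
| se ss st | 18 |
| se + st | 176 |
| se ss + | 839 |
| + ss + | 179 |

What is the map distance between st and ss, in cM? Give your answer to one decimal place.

The two rarest classes, + + + and se ss st, are the double crossovers. Comparing them with the parentals, only the st allele has switched, so st is the middle locus and the order is ss – st – se.
Crossovers in the ss–st interval produce the single-crossover classes + ss st and se + + (158 + 122 = 280) plus the double crossovers (38).
RF(ss–st) = (280 + 38) / 2189 = 318/2189 = 0.1453 → 14.5 cM.

14.5 cM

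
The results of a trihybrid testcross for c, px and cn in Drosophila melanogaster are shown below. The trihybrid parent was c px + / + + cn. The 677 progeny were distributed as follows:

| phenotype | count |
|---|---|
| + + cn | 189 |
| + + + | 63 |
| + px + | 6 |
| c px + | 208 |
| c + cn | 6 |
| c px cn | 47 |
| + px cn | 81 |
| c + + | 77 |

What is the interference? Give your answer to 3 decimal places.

The two rarest classes, + px + and c + cn, are the double crossovers. Comparing them with the parentals, only the c allele has switched, so c is the middle locus and the order is px – c – cn.
px–c: (158 + 12)/677 = 0.2511; c–cn: (110 + 12)/677 = 0.1802.
Expected DCO frequency = 0.2511 × 0.1802 ≈ 0.04525; observed = 12/677 ≈ 0.01773.
Coefficient of coincidence = 0.01773/0.04525 ≈ 0.392; interference = 1 − 0.392 = 0.608.

0.608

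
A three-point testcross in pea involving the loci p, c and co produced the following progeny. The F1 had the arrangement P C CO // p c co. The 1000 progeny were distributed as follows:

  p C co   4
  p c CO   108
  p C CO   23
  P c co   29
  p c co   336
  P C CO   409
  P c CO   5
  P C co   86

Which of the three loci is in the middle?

The two rarest classes, P c CO and p C co, are the double crossovers. Comparing them with the parentals, only the c allele has switched, so c is the middle locus and the order is p – c – co.

c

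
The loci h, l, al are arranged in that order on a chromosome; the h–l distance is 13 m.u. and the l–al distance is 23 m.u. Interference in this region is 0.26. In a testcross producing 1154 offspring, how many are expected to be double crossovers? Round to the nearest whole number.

26

Map distances give recombination frequencies of 0.130 and 0.230 for the two intervals.
With interference 0.26 (so coincidence = 0.74), expected double-crossover frequency = 0.130 × 0.230 × 0.74 = 0.02213.
Expected number = 0.02213 × 1154 = 25.53 ≈ 26.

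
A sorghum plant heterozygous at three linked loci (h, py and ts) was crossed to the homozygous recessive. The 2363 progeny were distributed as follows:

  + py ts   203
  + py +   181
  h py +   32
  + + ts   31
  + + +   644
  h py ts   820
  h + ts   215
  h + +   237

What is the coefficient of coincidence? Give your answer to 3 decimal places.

The two most frequent reciprocal classes, + + + and h py ts, are the parental types, so the F1 was + + + / h py ts.
The two rarest classes, + + ts and h py +, are the double crossovers. Comparing them with the parentals, only the ts allele has switched, so ts is the middle locus and the order is h – ts – py.
h–ts: (440 + 63)/2363 = 0.2129; ts–py: (396 + 63)/2363 = 0.1942.
Expected DCO frequency = 0.2129 × 0.1942 ≈ 0.04135; observed = 63/2363 ≈ 0.02666.
Coefficient of coincidence = 0.02666/0.04135 ≈ 0.645.

0.645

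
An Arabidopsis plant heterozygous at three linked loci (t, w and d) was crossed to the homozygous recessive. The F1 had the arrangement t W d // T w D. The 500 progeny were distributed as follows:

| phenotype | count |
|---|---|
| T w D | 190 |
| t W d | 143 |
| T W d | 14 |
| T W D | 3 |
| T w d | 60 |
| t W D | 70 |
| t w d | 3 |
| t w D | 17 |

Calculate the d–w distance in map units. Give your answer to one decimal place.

The two rarest classes, t w d and T W D, are the double crossovers. Comparing them with the parentals, only the w allele has switched, so w is the middle locus and the order is d – w – t.
Crossovers in the d–w interval produce the single-crossover classes t W D and T w d (70 + 60 = 130) plus the double crossovers (6).
RF(d–w) = (130 + 6) / 500 = 136/500 = 0.2720 → 27.2 map units.

27.2 map units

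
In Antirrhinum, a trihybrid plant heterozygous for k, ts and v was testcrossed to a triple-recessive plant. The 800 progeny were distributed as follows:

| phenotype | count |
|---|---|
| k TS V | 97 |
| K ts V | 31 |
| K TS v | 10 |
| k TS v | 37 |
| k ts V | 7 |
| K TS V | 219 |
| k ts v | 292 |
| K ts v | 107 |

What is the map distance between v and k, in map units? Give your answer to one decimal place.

27.6 map units

The two most frequent reciprocal classes, k ts v and K TS V, are the parental types, so the F1 was k ts v / K TS V.
The two rarest classes, k ts V and K TS v, are the double crossovers. Comparing them with the parentals, only the v allele has switched, so v is the middle locus and the order is k – v – ts.
Crossovers in the k–v interval produce the single-crossover classes K ts v and k TS V (107 + 97 = 204) plus the double crossovers (17).
RF(k–v) = (204 + 17) / 800 = 221/800 = 0.2762 → 27.6 map units.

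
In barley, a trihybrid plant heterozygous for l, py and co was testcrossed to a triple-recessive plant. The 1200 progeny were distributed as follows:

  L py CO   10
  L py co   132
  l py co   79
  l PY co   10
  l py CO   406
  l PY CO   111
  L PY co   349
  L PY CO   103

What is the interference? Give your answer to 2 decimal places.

The two most frequent reciprocal classes, l py CO and L PY co, are the parental types, so the F1 was l py CO / L PY co.
The two rarest classes, L py CO and l PY co, are the double crossovers. Comparing them with the parentals, only the l allele has switched, so l is the middle locus and the order is py – l – co.
py–l: (243 + 20)/1200 = 0.2192; l–co: (182 + 20)/1200 = 0.1683.
Expected DCO frequency = 0.2192 × 0.1683 ≈ 0.03689; observed = 20/1200 ≈ 0.01667.
Coefficient of coincidence = 0.01667/0.03689 ≈ 0.45; interference = 1 − 0.45 = 0.55.

0.55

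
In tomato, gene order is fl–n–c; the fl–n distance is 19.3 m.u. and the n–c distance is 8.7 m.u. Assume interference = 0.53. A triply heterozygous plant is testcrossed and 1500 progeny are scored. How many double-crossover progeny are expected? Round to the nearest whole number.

12

Map distances give recombination frequencies of 0.193 and 0.087 for the two intervals.
With interference 0.53 (so coincidence = 0.47), expected double-crossover frequency = 0.193 × 0.087 × 0.47 = 0.00789.
Expected number = 0.00789 × 1500 = 11.84 ≈ 12.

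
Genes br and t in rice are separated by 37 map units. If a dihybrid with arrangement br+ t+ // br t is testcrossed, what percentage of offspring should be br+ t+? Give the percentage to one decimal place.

31.5%

A map distance of 37 map units corresponds to a recombination frequency of 0.370.
The F1 is br+ t+ / br t, so br+ t+ is a parental gamete class with expected frequency (1 − r)/2 = 0.630/2 = 0.3150.
That is 0.3150 = 31.5% of the progeny.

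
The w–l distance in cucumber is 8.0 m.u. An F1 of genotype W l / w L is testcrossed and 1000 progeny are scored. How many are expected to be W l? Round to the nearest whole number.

A map distance of 8.0 m.u. corresponds to a recombination frequency of 0.080.
The F1 is W l / w L, so W l is a parental gamete class with expected frequency (1 − r)/2 = 0.920/2 = 0.4600.
Expected number = 0.4600 × 1000 = 460.00 ≈ 460.

460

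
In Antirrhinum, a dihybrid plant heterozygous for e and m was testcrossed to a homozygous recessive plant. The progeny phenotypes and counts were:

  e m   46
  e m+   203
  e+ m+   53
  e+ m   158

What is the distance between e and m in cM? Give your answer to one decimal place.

The two most frequent classes, e+ m (158) and e m+ (203), are the parental types, so the F1 was e+ m / e m+.
The recombinant classes are e+ m+ and e m: 53 + 46 = 99.
Recombination frequency = 99/460 = 0.2152 ≈ 21.5%, i.e. 21.5 cM.

21.5 cM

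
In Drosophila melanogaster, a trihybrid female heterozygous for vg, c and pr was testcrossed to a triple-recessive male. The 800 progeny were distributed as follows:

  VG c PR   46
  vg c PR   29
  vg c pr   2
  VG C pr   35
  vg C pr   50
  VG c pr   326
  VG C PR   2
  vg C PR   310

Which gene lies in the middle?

The two most frequent reciprocal classes, VG c pr and vg C PR, are the parental types, so the F1 was VG c pr / vg C PR.
The two rarest classes, vg c pr and VG C PR, are the double crossovers. Comparing them with the parentals, only the vg allele has switched, so vg is the middle locus and the order is c – vg – pr.

vg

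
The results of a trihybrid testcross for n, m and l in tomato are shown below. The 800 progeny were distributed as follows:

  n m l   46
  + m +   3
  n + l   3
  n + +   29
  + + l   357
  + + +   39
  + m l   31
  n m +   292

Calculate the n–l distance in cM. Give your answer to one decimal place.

11.4 cM

The two most frequent reciprocal classes, + + l and n m +, are the parental types, so the F1 was + + l / n m +.
The two rarest classes, n + l and + m +, are the double crossovers. Comparing them with the parentals, only the n allele has switched, so n is the middle locus and the order is m – n – l.
Crossovers in the n–l interval produce the single-crossover classes + + + and n m l (39 + 46 = 85) plus the double crossovers (6).
RF(n–l) = (85 + 6) / 800 = 91/800 = 0.1138 → 11.4 cM.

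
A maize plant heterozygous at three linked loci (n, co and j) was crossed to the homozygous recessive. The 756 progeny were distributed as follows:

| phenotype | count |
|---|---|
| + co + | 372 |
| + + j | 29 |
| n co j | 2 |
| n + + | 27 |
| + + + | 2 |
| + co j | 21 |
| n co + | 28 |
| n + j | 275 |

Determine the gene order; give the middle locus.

The two most frequent reciprocal classes, n + j and + co +, are the parental types, so the F1 was n + j / + co +.
The two rarest classes, n co j and + + +, are the double crossovers. Comparing them with the parentals, only the co allele has switched, so co is the middle locus and the order is j – co – n.

co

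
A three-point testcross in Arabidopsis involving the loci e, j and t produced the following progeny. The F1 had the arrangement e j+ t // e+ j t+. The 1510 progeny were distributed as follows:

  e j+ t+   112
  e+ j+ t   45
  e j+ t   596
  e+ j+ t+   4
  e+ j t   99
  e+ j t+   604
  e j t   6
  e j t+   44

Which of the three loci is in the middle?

The two rarest classes, e j t and e+ j+ t+, are the double crossovers. Comparing them with the parentals, only the j allele has switched, so j is the middle locus and the order is t – j – e.

j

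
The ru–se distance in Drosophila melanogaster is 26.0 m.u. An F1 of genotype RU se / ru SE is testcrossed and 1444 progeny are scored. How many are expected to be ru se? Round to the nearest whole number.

A map distance of 26.0 m.u. corresponds to a recombination frequency of 0.260.
The F1 is RU se / ru SE, so ru se is a recombinant gamete class with expected frequency r/2 = 0.260/2 = 0.1300.
Expected number = 0.1300 × 1444 = 187.72 ≈ 188.

188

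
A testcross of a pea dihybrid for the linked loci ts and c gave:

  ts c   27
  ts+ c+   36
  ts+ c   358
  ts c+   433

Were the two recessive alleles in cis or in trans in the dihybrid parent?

trans

The two most frequent classes are ts+ c (358) and ts c+ (433); these are the parental (non-recombinant) types.
So the F1 carried ts+ c on one chromosome and ts c+ on the other — the recessive alleles are on opposite chromosomes (trans / repulsion).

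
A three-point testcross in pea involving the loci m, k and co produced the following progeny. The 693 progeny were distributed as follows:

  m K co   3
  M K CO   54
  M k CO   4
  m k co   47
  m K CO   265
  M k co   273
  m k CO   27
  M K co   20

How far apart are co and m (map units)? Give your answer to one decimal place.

The two most frequent reciprocal classes, M k co and m K CO, are the parental types, so the F1 was M k co / m K CO.
The two rarest classes, M k CO and m K co, are the double crossovers. Comparing them with the parentals, only the co allele has switched, so co is the middle locus and the order is k – co – m.
Crossovers in the co–m interval produce the single-crossover classes m k co and M K CO (47 + 54 = 101) plus the double crossovers (7).
RF(co–m) = (101 + 7) / 693 = 108/693 = 0.1558 → 15.6 map units.

15.6 map units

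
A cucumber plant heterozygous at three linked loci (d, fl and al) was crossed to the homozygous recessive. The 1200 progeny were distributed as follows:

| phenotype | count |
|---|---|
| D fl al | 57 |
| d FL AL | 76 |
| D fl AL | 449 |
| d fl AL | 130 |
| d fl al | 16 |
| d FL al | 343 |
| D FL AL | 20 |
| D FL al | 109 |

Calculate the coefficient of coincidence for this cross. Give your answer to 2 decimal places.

0.93

The two most frequent reciprocal classes, D fl AL and d FL al, are the parental types, so the F1 was D fl AL / d FL al.
The two rarest classes, D FL AL and d fl al, are the double crossovers. Comparing them with the parentals, only the fl allele has switched, so fl is the middle locus and the order is al – fl – d.
al–fl: (133 + 36)/1200 = 0.1408; fl–d: (239 + 36)/1200 = 0.2292.
Expected DCO frequency = 0.1408 × 0.2292 ≈ 0.03227; observed = 36/1200 ≈ 0.03000.
Coefficient of coincidence = 0.03000/0.03227 ≈ 0.93.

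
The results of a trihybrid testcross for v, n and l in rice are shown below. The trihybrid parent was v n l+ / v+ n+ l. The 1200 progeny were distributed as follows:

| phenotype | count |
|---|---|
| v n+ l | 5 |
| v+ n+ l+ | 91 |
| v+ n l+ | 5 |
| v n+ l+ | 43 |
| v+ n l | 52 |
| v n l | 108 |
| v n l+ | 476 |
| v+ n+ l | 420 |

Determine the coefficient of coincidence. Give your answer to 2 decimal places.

0.55

The two rarest classes, v+ n l+ and v n+ l, are the double crossovers. Comparing them with the parentals, only the v allele has switched, so v is the middle locus and the order is n – v – l.
n–v: (95 + 10)/1200 = 0.0875; v–l: (199 + 10)/1200 = 0.1742.
Expected DCO frequency = 0.0875 × 0.1742 ≈ 0.01524; observed = 10/1200 ≈ 0.00833.
Coefficient of coincidence = 0.00833/0.01524 ≈ 0.55.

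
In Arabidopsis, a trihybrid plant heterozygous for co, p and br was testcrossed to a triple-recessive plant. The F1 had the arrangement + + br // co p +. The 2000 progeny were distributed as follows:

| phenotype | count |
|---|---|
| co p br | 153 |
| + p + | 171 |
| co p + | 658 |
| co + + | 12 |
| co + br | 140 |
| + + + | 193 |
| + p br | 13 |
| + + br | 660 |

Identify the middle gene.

p

The two rarest classes, + p br and co + +, are the double crossovers. Comparing them with the parentals, only the p allele has switched, so p is the middle locus and the order is co – p – br.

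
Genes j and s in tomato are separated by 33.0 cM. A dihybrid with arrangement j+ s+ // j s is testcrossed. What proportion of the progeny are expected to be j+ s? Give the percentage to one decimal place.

16.5%

A map distance of 33.0 cM corresponds to a recombination frequency of 0.330.
The F1 is j+ s+ / j s, so j+ s is a recombinant gamete class with expected frequency r/2 = 0.330/2 = 0.1650.
That is 0.1650 = 16.5% of the progeny.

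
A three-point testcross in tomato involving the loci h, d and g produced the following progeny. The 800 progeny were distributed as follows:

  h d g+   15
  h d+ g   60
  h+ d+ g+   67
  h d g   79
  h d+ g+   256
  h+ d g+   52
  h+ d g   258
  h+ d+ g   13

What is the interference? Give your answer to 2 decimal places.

0.08

The two most frequent reciprocal classes, h d+ g+ and h+ d g, are the parental types, so the F1 was h d+ g+ / h+ d g.
The two rarest classes, h d g+ and h+ d+ g, are the double crossovers. Comparing them with the parentals, only the d allele has switched, so d is the middle locus and the order is h – d – g.
h–d: (146 + 28)/800 = 0.2175; d–g: (112 + 28)/800 = 0.1750.
Expected DCO frequency = 0.2175 × 0.1750 ≈ 0.03806; observed = 28/800 ≈ 0.03500.
Coefficient of coincidence = 0.03500/0.03806 ≈ 0.92; interference = 1 − 0.92 = 0.08.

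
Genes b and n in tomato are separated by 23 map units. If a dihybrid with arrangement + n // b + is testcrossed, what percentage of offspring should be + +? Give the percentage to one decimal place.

A map distance of 23 map units corresponds to a recombination frequency of 0.230.
The F1 is + n / b +, so + + is a recombinant gamete class with expected frequency r/2 = 0.230/2 = 0.1150.
That is 0.1150 = 11.5% of the progeny.

11.5%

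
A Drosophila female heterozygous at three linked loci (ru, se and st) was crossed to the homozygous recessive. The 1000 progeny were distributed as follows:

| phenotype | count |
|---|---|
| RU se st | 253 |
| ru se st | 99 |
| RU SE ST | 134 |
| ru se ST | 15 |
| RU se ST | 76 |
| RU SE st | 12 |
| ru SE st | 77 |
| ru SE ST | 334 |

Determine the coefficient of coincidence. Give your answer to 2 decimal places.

The two most frequent reciprocal classes, RU se st and ru SE ST, are the parental types, so the F1 was RU se st / ru SE ST.
The two rarest classes, RU SE st and ru se ST, are the double crossovers. Comparing them with the parentals, only the se allele has switched, so se is the middle locus and the order is ru – se – st.
ru–se: (233 + 27)/1000 = 0.2600; se–st: (153 + 27)/1000 = 0.1800.
Expected DCO frequency = 0.2600 × 0.1800 ≈ 0.04680; observed = 27/1000 ≈ 0.02700.
Coefficient of coincidence = 0.02700/0.04680 ≈ 0.58.

0.58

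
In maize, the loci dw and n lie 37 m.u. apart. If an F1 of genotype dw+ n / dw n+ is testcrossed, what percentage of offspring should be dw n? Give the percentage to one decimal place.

18.5%

A map distance of 37 m.u. corresponds to a recombination frequency of 0.370.
The F1 is dw+ n / dw n+, so dw n is a recombinant gamete class with expected frequency r/2 = 0.370/2 = 0.1850.
That is 0.1850 = 18.5% of the progeny.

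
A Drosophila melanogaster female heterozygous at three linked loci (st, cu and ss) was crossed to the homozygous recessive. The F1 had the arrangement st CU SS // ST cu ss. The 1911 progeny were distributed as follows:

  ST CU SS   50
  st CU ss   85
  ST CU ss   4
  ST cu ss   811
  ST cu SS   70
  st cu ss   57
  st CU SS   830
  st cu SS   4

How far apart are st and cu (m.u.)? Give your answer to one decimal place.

6.0 m.u.

The two rarest classes, st cu SS and ST CU ss, are the double crossovers. Comparing them with the parentals, only the cu allele has switched, so cu is the middle locus and the order is ss – cu – st.
Crossovers in the cu–st interval produce the single-crossover classes ST CU SS and st cu ss (50 + 57 = 107) plus the double crossovers (8).
RF(cu–st) = (107 + 8) / 1911 = 115/1911 = 0.0602 → 6.0 m.u.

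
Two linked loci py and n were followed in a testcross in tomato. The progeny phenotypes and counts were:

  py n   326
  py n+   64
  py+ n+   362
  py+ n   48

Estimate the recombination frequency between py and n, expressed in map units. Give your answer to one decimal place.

14.0 map units

The two most frequent classes, py+ n+ (362) and py n (326), are the parental types, so the F1 was py+ n+ / py n.
The recombinant classes are py+ n and py n+: 48 + 64 = 112.
Recombination frequency = 112/800 = 0.1400 ≈ 14.0%, i.e. 14.0 map units.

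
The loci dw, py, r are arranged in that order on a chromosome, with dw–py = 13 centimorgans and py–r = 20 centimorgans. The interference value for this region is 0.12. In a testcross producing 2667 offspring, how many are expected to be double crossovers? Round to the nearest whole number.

61

Map distances give recombination frequencies of 0.130 and 0.200 for the two intervals.
With interference 0.12 (so coincidence = 0.88), expected double-crossover frequency = 0.130 × 0.200 × 0.88 = 0.02288.
Expected number = 0.02288 × 2667 = 61.02 ≈ 61.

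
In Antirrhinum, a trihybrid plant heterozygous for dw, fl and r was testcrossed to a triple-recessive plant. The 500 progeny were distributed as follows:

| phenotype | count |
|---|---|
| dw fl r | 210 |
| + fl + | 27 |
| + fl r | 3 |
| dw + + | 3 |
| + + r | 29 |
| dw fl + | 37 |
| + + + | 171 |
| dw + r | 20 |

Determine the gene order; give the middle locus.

The two most frequent reciprocal classes, dw fl r and + + +, are the parental types, so the F1 was dw fl r / + + +.
The two rarest classes, + fl r and dw + +, are the double crossovers. Comparing them with the parentals, only the dw allele has switched, so dw is the middle locus and the order is fl – dw – r.

dw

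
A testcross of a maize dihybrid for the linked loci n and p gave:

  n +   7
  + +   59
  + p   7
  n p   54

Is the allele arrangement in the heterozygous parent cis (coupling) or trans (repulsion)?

The two most frequent classes are + + (59) and n p (54); these are the parental (non-recombinant) types.
So the F1 carried + + on one chromosome and n p on the other — the recessive alleles are on the same chromosome (cis / coupling).

cis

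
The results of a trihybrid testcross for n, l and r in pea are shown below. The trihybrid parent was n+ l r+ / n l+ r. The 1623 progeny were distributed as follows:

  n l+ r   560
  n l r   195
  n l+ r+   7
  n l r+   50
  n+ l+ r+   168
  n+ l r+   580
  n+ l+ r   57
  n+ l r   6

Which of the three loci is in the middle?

The two rarest classes, n+ l r and n l+ r+, are the double crossovers. Comparing them with the parentals, only the r allele has switched, so r is the middle locus and the order is l – r – n.

r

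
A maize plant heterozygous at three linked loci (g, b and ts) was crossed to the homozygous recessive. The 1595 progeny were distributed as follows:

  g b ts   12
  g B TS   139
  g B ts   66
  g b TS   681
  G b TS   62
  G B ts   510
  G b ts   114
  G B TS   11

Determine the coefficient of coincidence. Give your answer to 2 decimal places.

The two most frequent reciprocal classes, G B ts and g b TS, are the parental types, so the F1 was G B ts / g b TS.
The two rarest classes, G B TS and g b ts, are the double crossovers. Comparing them with the parentals, only the ts allele has switched, so ts is the middle locus and the order is b – ts – g.
b–ts: (253 + 23)/1595 = 0.1730; ts–g: (128 + 23)/1595 = 0.0947.
Expected DCO frequency = 0.1730 × 0.0947 ≈ 0.01638; observed = 23/1595 ≈ 0.01442.
Coefficient of coincidence = 0.01442/0.01638 ≈ 0.88.

0.88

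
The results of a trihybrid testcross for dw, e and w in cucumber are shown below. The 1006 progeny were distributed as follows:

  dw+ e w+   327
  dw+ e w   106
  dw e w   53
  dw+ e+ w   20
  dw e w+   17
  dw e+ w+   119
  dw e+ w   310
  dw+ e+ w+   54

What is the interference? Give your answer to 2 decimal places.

0.01

The two most frequent reciprocal classes, dw e+ w and dw+ e w+, are the parental types, so the F1 was dw e+ w / dw+ e w+.
The two rarest classes, dw+ e+ w and dw e w+, are the double crossovers. Comparing them with the parentals, only the dw allele has switched, so dw is the middle locus and the order is e – dw – w.
e–dw: (107 + 37)/1006 = 0.1431; dw–w: (225 + 37)/1006 = 0.2604.
Expected DCO frequency = 0.1431 × 0.2604 ≈ 0.03726; observed = 37/1006 ≈ 0.03678.
Coefficient of coincidence = 0.03678/0.03726 ≈ 0.99; interference = 1 − 0.99 = 0.01.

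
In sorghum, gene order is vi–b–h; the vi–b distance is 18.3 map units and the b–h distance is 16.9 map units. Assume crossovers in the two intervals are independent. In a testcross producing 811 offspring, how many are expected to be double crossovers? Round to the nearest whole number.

25

Map distances give recombination frequencies of 0.183 and 0.169 for the two intervals.
With no interference, expected double-crossover frequency = 0.183 × 0.169 = 0.03093.
Expected number = 0.03093 × 811 = 25.08 ≈ 25.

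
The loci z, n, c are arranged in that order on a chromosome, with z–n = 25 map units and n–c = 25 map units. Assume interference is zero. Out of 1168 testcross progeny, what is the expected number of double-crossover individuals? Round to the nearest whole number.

Map distances give recombination frequencies of 0.250 and 0.250 for the two intervals.
With no interference, expected double-crossover frequency = 0.250 × 0.250 = 0.06250.
Expected number = 0.06250 × 1168 = 73.00 ≈ 73.

73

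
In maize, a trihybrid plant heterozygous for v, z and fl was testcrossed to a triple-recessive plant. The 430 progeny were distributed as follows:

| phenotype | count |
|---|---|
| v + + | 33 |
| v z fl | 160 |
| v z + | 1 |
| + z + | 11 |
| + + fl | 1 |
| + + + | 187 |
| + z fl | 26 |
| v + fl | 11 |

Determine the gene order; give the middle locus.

The two most frequent reciprocal classes, v z fl and + + +, are the parental types, so the F1 was v z fl / + + +.
The two rarest classes, v z + and + + fl, are the double crossovers. Comparing them with the parentals, only the fl allele has switched, so fl is the middle locus and the order is v – fl – z.

fl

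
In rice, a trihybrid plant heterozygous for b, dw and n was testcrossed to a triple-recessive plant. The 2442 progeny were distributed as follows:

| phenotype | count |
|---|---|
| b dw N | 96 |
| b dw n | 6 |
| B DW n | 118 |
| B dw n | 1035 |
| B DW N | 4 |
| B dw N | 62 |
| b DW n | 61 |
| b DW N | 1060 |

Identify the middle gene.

The two most frequent reciprocal classes, B dw n and b DW N, are the parental types, so the F1 was B dw n / b DW N.
The two rarest classes, b dw n and B DW N, are the double crossovers. Comparing them with the parentals, only the b allele has switched, so b is the middle locus and the order is dw – b – n.

b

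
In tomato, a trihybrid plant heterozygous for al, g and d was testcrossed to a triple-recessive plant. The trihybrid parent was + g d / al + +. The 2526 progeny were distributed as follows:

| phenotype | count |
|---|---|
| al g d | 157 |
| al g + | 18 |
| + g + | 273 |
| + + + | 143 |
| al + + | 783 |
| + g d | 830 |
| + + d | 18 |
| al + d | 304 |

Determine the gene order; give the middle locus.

g

The two rarest classes, + + d and al g +, are the double crossovers. Comparing them with the parentals, only the g allele has switched, so g is the middle locus and the order is al – g – d.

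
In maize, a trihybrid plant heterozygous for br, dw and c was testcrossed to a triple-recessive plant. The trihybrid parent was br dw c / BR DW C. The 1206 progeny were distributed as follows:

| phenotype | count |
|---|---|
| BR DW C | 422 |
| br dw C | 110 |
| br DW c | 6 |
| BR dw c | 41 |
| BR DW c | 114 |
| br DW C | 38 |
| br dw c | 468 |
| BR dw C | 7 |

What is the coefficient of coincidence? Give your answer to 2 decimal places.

The two rarest classes, br DW c and BR dw C, are the double crossovers. Comparing them with the parentals, only the dw allele has switched, so dw is the middle locus and the order is c – dw – br.
c–dw: (224 + 13)/1206 = 0.1965; dw–br: (79 + 13)/1206 = 0.0763.
Expected DCO frequency = 0.1965 × 0.0763 ≈ 0.01499; observed = 13/1206 ≈ 0.01078.
Coefficient of coincidence = 0.01078/0.01499 ≈ 0.72.

0.72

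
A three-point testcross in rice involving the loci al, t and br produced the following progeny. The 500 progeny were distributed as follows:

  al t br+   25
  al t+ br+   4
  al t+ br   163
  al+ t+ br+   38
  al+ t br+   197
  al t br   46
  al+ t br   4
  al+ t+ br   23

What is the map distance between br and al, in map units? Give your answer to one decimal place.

11.2 map units

The two most frequent reciprocal classes, al t+ br and al+ t br+, are the parental types, so the F1 was al t+ br / al+ t br+.
The two rarest classes, al t+ br+ and al+ t br, are the double crossovers. Comparing them with the parentals, only the br allele has switched, so br is the middle locus and the order is t – br – al.
Crossovers in the br–al interval produce the single-crossover classes al+ t+ br and al t br+ (23 + 25 = 48) plus the double crossovers (8).
RF(br–al) = (48 + 8) / 500 = 56/500 = 0.1120 → 11.2 map units.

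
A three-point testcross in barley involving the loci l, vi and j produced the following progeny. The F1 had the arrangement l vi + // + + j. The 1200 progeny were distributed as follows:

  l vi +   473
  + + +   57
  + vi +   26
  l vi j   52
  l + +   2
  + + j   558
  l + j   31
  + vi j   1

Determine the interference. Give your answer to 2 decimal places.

0.46

The two rarest classes, l + + and + vi j, are the double crossovers. Comparing them with the parentals, only the vi allele has switched, so vi is the middle locus and the order is j – vi – l.
j–vi: (109 + 3)/1200 = 0.0933; vi–l: (57 + 3)/1200 = 0.0500.
Expected DCO frequency = 0.0933 × 0.0500 ≈ 0.00466; observed = 3/1200 ≈ 0.00250.
Coefficient of coincidence = 0.00250/0.00466 ≈ 0.54; interference = 1 − 0.54 = 0.46.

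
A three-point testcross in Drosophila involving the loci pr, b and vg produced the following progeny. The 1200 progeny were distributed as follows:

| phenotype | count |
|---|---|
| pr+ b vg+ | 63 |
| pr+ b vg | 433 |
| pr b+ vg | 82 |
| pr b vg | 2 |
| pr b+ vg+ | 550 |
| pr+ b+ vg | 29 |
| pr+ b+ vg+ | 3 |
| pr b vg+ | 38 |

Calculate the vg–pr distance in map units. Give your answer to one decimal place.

12.5 map units

The two most frequent reciprocal classes, pr b+ vg+ and pr+ b vg, are the parental types, so the F1 was pr b+ vg+ / pr+ b vg.
The two rarest classes, pr+ b+ vg+ and pr b vg, are the double crossovers. Comparing them with the parentals, only the pr allele has switched, so pr is the middle locus and the order is vg – pr – b.
Crossovers in the vg–pr interval produce the single-crossover classes pr b+ vg and pr+ b vg+ (82 + 63 = 145) plus the double crossovers (5).
RF(vg–pr) = (145 + 5) / 1200 = 150/1200 = 0.1250 → 12.5 map units.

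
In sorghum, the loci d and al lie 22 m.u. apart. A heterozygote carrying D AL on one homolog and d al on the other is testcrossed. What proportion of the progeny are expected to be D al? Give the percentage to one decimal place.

11.0%

A map distance of 22 m.u. corresponds to a recombination frequency of 0.220.
The F1 is D AL / d al, so D al is a recombinant gamete class with expected frequency r/2 = 0.220/2 = 0.1100.
That is 0.1100 = 11.0% of the progeny.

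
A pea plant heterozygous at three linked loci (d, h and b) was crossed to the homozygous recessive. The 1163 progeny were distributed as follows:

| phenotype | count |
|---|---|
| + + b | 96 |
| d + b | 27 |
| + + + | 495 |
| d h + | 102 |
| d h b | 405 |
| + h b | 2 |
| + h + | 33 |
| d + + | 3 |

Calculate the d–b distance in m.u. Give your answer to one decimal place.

The two most frequent reciprocal classes, d h b and + + +, are the parental types, so the F1 was d h b / + + +.
The two rarest classes, + h b and d + +, are the double crossovers. Comparing them with the parentals, only the d allele has switched, so d is the middle locus and the order is b – d – h.
Crossovers in the b–d interval produce the single-crossover classes d h + and + + b (102 + 96 = 198) plus the double crossovers (5).
RF(b–d) = (198 + 5) / 1163 = 203/1163 = 0.1745 → 17.5 m.u.

17.5 m.u.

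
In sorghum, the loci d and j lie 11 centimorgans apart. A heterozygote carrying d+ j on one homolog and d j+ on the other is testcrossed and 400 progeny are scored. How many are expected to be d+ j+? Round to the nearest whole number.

A map distance of 11 centimorgans corresponds to a recombination frequency of 0.110.
The F1 is d+ j / d j+, so d+ j+ is a recombinant gamete class with expected frequency r/2 = 0.110/2 = 0.0550.
Expected number = 0.0550 × 400 = 22.00 ≈ 22.

22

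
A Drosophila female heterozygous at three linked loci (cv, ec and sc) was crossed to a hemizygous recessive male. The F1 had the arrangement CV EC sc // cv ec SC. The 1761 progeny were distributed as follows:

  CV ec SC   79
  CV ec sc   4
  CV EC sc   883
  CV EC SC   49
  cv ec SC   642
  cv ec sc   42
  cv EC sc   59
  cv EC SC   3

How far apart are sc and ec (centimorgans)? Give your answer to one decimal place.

The two rarest classes, CV ec sc and cv EC SC, are the double crossovers. Comparing them with the parentals, only the ec allele has switched, so ec is the middle locus and the order is sc – ec – cv.
Crossovers in the sc–ec interval produce the single-crossover classes CV EC SC and cv ec sc (49 + 42 = 91) plus the double crossovers (7).
RF(sc–ec) = (91 + 7) / 1761 = 98/1761 = 0.0557 → 5.6 centimorgans.

5.6 centimorgans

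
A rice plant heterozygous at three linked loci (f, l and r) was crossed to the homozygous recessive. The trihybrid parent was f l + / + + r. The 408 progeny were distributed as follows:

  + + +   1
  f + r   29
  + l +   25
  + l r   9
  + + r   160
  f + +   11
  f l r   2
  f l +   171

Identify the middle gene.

r

The two rarest classes, f l r and + + +, are the double crossovers. Comparing them with the parentals, only the r allele has switched, so r is the middle locus and the order is l – r – f.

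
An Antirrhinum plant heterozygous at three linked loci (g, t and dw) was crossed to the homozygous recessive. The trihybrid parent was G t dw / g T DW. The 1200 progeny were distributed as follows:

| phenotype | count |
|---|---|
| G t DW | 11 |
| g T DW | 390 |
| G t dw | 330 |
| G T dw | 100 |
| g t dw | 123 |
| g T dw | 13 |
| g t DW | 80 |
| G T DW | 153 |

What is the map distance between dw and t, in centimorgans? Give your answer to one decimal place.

The two rarest classes, G t DW and g T dw, are the double crossovers. Comparing them with the parentals, only the dw allele has switched, so dw is the middle locus and the order is g – dw – t.
Crossovers in the dw–t interval produce the single-crossover classes G T dw and g t DW (100 + 80 = 180) plus the double crossovers (24).
RF(dw–t) = (180 + 24) / 1200 = 204/1200 = 0.1700 → 17.0 centimorgans.

17.0 centimorgans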